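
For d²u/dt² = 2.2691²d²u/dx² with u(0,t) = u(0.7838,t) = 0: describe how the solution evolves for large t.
u oscillates (no decay). Energy is conserved; the solution oscillates indefinitely as standing waves.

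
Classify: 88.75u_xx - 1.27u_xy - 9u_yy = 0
Hyperbolic (discriminant = 3196.6129).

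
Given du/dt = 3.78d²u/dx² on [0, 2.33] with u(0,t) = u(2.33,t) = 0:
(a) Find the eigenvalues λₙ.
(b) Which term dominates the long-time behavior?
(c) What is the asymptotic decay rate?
Eigenvalues: λₙ = 3.78n²π²/2.33².
First three modes:
  n=1: λ₁ = 3.78π²/2.33² ≈ 6.872
  n=2: λ₂ = 15.12π²/2.33² ≈ 27.488 (4× faster decay)
  n=3: λ₃ = 34.02π²/2.33² ≈ 61.848 (9× faster decay)
As t → ∞, higher modes decay exponentially faster. The n=1 mode dominates: u ~ c₁ sin(πx/2.33) e^{-λ₁t}.
Decay rate: λ₁ = 3.78π²/2.33² ≈ 6.872.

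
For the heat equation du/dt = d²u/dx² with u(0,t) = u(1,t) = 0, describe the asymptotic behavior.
u → 0. Heat diffuses out through both boundaries.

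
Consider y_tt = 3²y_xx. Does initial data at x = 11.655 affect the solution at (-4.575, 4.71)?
No. The domain of dependence is [-18.705, 9.555], and 11.655 is outside this interval.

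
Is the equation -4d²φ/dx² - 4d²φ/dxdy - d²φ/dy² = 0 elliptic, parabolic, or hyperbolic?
Computing B² - 4AC with A = -4, B = -4, C = -1: discriminant = 0 (zero). Answer: parabolic.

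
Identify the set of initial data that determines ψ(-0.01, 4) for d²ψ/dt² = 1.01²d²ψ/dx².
Domain of dependence: [-4.05, 4.03]. Signals travel at speed 1.01, so data within |x - -0.01| ≤ 1.01·4 = 4.04 can reach the point.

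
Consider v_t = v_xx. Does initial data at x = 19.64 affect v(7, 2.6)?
Yes, for any finite x. The heat equation has infinite propagation speed, so all initial data affects all points at any t > 0.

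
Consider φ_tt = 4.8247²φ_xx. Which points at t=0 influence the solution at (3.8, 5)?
Domain of dependence: [-20.3235, 27.9235]. Signals travel at speed 4.8247, so data within |x - 3.8| ≤ 4.8247·5 = 24.1235 can reach the point.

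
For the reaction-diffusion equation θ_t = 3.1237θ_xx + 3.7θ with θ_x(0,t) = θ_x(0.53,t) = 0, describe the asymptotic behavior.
θ grows unboundedly. With Neumann BCs the constant mode has diffusion eigenvalue 0, so any r > 0 makes it grow like e^(3.7t); solution grows exponentially.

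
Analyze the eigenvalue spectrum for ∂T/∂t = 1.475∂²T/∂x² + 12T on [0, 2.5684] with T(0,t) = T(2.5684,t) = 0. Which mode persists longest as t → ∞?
Eigenvalues: λₙ = 1.475n²π²/2.5684² - 12.
First three modes:
  n=1: λ₁ = 1.475π²/2.5684² - 12 ≈ -9.793
  n=2: λ₂ = 5.9π²/2.5684² - 12 ≈ -3.173
  n=3: λ₃ = 13.275π²/2.5684² - 12 ≈ 7.861
Since 1.475π²/2.5684² ≈ 2.207 < 12, λ₁ < 0.
The n=1 mode grows fastest (−λₙ is largest for n=1) → dominates.
Asymptotic: T ~ c₁ sin(πx/2.5684) e^{9.793t} (exponential growth at rate −λ₁ ≈ 9.793).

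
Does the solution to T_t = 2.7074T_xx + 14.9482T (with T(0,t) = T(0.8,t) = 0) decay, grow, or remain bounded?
T → 0. Diffusion dominates reaction (r=14.9482 < κπ²/L²≈41.75); solution decays.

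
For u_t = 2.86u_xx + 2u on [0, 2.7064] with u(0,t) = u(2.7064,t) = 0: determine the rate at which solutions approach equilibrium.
Eigenvalues: λₙ = 2.86n²π²/2.7064² - 2.
First three modes:
  n=1: λ₁ = 2.86π²/2.7064² - 2 ≈ 1.854
  n=2: λ₂ = 11.44π²/2.7064² - 2 ≈ 13.415
  n=3: λ₃ = 25.74π²/2.7064² - 2 ≈ 32.684
Since 2.86π²/2.7064² ≈ 3.854 > 2, all λₙ > 0.
The n=1 mode decays slowest → dominates as t → ∞.
Asymptotic: u ~ c₁ sin(πx/2.7064) e^{-λ₁t} with decay rate λ₁ ≈ 1.854.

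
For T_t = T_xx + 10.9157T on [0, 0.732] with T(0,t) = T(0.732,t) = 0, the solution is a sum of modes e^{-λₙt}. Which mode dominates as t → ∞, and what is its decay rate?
Eigenvalues: λₙ = n²π²/0.732² - 10.9157.
First three modes:
  n=1: λ₁ = π²/0.732² - 10.9157 ≈ 7.504
  n=2: λ₂ = 4π²/0.732² - 10.9157 ≈ 62.762
  n=3: λ₃ = 9π²/0.732² - 10.9157 ≈ 154.86
Since π²/0.732² ≈ 18.419 > 10.9157, all λₙ > 0.
The n=1 mode decays slowest → dominates as t → ∞.
Asymptotic: T ~ c₁ sin(πx/0.732) e^{-λ₁t} with decay rate λ₁ ≈ 7.504.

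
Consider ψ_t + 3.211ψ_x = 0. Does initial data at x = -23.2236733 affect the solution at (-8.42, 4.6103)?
Yes. The characteristic through (-8.42, 4.6103) passes through x = -23.2236733.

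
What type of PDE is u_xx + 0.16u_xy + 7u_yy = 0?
With A = 1, B = 0.16, C = 7, the discriminant is -27.9744. This is an elliptic PDE.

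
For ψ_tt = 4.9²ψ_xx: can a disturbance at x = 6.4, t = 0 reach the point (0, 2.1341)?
Yes. The domain of dependence is [-10.45709, 10.45709], and 6.4 ∈ [-10.45709, 10.45709].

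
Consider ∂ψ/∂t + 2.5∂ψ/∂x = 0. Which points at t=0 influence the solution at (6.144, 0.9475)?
A single point: x = 3.77525. The characteristic through (6.144, 0.9475) is x - 2.5t = const, so x = 6.144 - 2.5·0.9475 = 3.77525.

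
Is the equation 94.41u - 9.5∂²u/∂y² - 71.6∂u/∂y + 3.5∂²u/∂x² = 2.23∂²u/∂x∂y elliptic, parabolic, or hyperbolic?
Rewriting in standard form: 3.5∂²u/∂x² - 2.23∂²u/∂x∂y - 9.5∂²u/∂y² - 71.6∂u/∂y + 94.41u = 0. Computing B² - 4AC with A = 3.5, B = -2.23, C = -9.5: discriminant = 137.9729 (positive). Answer: hyperbolic.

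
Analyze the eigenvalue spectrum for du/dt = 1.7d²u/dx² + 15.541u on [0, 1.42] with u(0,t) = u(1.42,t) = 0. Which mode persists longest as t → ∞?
Eigenvalues: λₙ = 1.7n²π²/1.42² - 15.541.
First three modes:
  n=1: λ₁ = 1.7π²/1.42² - 15.541 ≈ -7.22
  n=2: λ₂ = 6.8π²/1.42² - 15.541 ≈ 17.743
  n=3: λ₃ = 15.3π²/1.42² - 15.541 ≈ 59.347
Since 1.7π²/1.42² ≈ 8.321 < 15.541, λ₁ < 0.
The n=1 mode grows fastest (−λₙ is largest for n=1) → dominates.
Asymptotic: u ~ c₁ sin(πx/1.42) e^{7.22t} (exponential growth at rate −λ₁ ≈ 7.22).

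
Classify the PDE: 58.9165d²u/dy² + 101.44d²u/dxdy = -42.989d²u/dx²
Rewriting in standard form: 42.989d²u/dx² + 101.44d²u/dxdy + 58.9165d²u/dy² = 0. A = 42.989, B = 101.44, C = 58.9165. Discriminant B² - 4AC = 159.027926. Since 159.027926 > 0, hyperbolic.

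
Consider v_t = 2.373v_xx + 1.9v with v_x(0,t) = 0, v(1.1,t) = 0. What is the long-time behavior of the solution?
As t → ∞, v → 0. Diffusion dominates reaction (r=1.9 < κπ²/(4L²)≈4.84); solution decays.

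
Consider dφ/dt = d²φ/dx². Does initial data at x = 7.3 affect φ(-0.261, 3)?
Yes, for any finite x. The heat equation has infinite propagation speed, so all initial data affects all points at any t > 0.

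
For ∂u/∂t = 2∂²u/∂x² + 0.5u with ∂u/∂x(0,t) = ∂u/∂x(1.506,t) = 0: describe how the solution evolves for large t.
u grows unboundedly. With Neumann BCs the constant mode has diffusion eigenvalue 0, so any r > 0 makes it grow like e^(0.5t); solution grows exponentially.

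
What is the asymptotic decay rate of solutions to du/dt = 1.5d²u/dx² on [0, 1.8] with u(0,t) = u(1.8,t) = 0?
Eigenvalues: λₙ = 1.5n²π²/1.8².
First three modes:
  n=1: λ₁ = 1.5π²/1.8² ≈ 4.569
  n=2: λ₂ = 6π²/1.8² ≈ 18.277 (4× faster decay)
  n=3: λ₃ = 13.5π²/1.8² ≈ 41.123 (9× faster decay)
As t → ∞, higher modes decay exponentially faster. The n=1 mode dominates: u ~ c₁ sin(πx/1.8) e^{-λ₁t}.
Decay rate: λ₁ = 1.5π²/1.8² ≈ 4.569.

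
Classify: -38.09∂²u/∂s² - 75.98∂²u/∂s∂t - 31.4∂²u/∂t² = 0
Hyperbolic (discriminant = 988.8564).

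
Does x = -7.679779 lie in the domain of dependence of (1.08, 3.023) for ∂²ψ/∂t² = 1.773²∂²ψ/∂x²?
No. The domain of dependence is [-4.279779, 6.439779], and -7.679779 is outside this interval.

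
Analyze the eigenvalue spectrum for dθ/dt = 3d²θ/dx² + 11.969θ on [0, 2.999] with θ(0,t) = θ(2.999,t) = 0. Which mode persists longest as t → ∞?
Eigenvalues: λₙ = 3n²π²/2.999² - 11.969.
First three modes:
  n=1: λ₁ = 3π²/2.999² - 11.969 ≈ -8.677
  n=2: λ₂ = 12π²/2.999² - 11.969 ≈ 1.199
  n=3: λ₃ = 27π²/2.999² - 11.969 ≈ 17.66
Since 3π²/2.999² ≈ 3.292 < 11.969, λ₁ < 0.
The n=1 mode grows fastest (−λₙ is largest for n=1) → dominates.
Asymptotic: θ ~ c₁ sin(πx/2.999) e^{8.677t} (exponential growth at rate −λ₁ ≈ 8.677).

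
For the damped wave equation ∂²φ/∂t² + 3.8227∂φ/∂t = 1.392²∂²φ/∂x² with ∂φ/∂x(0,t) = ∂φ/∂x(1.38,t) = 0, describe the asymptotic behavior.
φ → constant (steady state). Damping (γ=3.8227) dissipates the nonconstant modes; with Neumann BCs the spatial average obeys M''+γM'=0 and tends to a finite limit.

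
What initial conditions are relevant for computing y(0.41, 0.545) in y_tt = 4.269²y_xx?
Domain of dependence: [-1.916605, 2.736605]. Signals travel at speed 4.269, so data within |x - 0.41| ≤ 4.269·0.545 = 2.326605 can reach the point.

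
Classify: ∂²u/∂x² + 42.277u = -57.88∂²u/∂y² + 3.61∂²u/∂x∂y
Rewriting in standard form: ∂²u/∂x² - 3.61∂²u/∂x∂y + 57.88∂²u/∂y² + 42.277u = 0. Elliptic (discriminant = -218.4879).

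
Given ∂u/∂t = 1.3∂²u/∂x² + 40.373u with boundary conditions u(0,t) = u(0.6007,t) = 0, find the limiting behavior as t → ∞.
u grows unboundedly. Reaction dominates diffusion (r=40.373 > κπ²/L²≈35.56); solution grows exponentially.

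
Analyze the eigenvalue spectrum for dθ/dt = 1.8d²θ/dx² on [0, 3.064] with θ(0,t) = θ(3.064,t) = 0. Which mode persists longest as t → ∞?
Eigenvalues: λₙ = 1.8n²π²/3.064².
First three modes:
  n=1: λ₁ = 1.8π²/3.064² ≈ 1.892
  n=2: λ₂ = 7.2π²/3.064² ≈ 7.569 (4× faster decay)
  n=3: λ₃ = 16.2π²/3.064² ≈ 17.031 (9× faster decay)
As t → ∞, higher modes decay exponentially faster. The n=1 mode dominates: θ ~ c₁ sin(πx/3.064) e^{-λ₁t}.
Decay rate: λ₁ = 1.8π²/3.064² ≈ 1.892.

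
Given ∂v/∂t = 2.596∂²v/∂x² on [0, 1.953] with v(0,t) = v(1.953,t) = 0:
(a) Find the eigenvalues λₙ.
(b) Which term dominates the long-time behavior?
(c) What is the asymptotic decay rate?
Eigenvalues: λₙ = 2.596n²π²/1.953².
First three modes:
  n=1: λ₁ = 2.596π²/1.953² ≈ 6.717
  n=2: λ₂ = 10.384π²/1.953² ≈ 26.87 (4× faster decay)
  n=3: λ₃ = 23.364π²/1.953² ≈ 60.456 (9× faster decay)
As t → ∞, higher modes decay exponentially faster. The n=1 mode dominates: v ~ c₁ sin(πx/1.953) e^{-λ₁t}.
Decay rate: λ₁ = 2.596π²/1.953² ≈ 6.717.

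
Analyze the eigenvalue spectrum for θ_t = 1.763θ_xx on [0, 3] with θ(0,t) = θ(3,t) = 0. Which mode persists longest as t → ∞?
Eigenvalues: λₙ = 1.763n²π²/3².
First three modes:
  n=1: λ₁ = 1.763π²/3² ≈ 1.933
  n=2: λ₂ = 7.052π²/3² ≈ 7.733 (4× faster decay)
  n=3: λ₃ = 15.867π²/3² ≈ 17.4 (9× faster decay)
As t → ∞, higher modes decay exponentially faster. The n=1 mode dominates: θ ~ c₁ sin(πx/3) e^{-λ₁t}.
Decay rate: λ₁ = 1.763π²/3² ≈ 1.933.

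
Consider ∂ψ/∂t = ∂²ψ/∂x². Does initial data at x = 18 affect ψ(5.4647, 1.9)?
Yes, for any finite x. The heat equation has infinite propagation speed, so all initial data affects all points at any t > 0.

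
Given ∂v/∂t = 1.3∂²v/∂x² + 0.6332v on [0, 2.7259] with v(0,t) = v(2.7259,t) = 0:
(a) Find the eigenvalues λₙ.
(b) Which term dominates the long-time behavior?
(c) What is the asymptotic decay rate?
Eigenvalues: λₙ = 1.3n²π²/2.7259² - 0.6332.
First three modes:
  n=1: λ₁ = 1.3π²/2.7259² - 0.6332 ≈ 1.094
  n=2: λ₂ = 5.2π²/2.7259² - 0.6332 ≈ 6.274
  n=3: λ₃ = 11.7π²/2.7259² - 0.6332 ≈ 14.907
Since 1.3π²/2.7259² ≈ 1.727 > 0.6332, all λₙ > 0.
The n=1 mode decays slowest → dominates as t → ∞.
Asymptotic: v ~ c₁ sin(πx/2.7259) e^{-λ₁t} with decay rate λ₁ ≈ 1.094.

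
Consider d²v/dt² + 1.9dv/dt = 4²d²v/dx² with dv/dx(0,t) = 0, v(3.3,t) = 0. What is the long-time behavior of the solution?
As t → ∞, v → 0. Damping (γ=1.9) dissipates energy; oscillations decay exponentially.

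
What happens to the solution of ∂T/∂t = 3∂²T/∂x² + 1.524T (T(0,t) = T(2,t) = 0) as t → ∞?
T → 0. Diffusion dominates reaction (r=1.524 < κπ²/L²≈7.4); solution decays.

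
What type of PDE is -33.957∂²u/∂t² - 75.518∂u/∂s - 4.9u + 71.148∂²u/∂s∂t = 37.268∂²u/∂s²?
Rewriting in standard form: -37.268∂²u/∂s² + 71.148∂²u/∂s∂t - 33.957∂²u/∂t² - 75.518∂u/∂s - 4.9u = 0. With A = -37.268, B = 71.148, C = -33.957, the discriminant is 0. This is a parabolic PDE.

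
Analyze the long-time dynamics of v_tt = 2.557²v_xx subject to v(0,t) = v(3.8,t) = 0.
Long-time behavior: v oscillates (no decay). Energy is conserved; the solution oscillates indefinitely as standing waves.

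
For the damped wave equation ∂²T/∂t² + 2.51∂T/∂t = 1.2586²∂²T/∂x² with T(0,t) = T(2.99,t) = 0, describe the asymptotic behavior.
T → 0. Damping (γ=2.51) dissipates energy; oscillations decay exponentially.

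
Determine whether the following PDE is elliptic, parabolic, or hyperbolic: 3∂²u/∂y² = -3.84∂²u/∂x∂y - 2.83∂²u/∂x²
Rewriting in standard form: 2.83∂²u/∂x² + 3.84∂²u/∂x∂y + 3∂²u/∂y² = 0. Coefficients: A = 2.83, B = 3.84, C = 3. B² - 4AC = -19.2144, which is negative, so the equation is elliptic.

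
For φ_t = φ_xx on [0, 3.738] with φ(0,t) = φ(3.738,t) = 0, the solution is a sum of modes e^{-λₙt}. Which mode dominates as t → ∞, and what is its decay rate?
Eigenvalues: λₙ = n²π²/3.738².
First three modes:
  n=1: λ₁ = π²/3.738² ≈ 0.706
  n=2: λ₂ = 4π²/3.738² ≈ 2.825 (4× faster decay)
  n=3: λ₃ = 9π²/3.738² ≈ 6.357 (9× faster decay)
As t → ∞, higher modes decay exponentially faster. The n=1 mode dominates: φ ~ c₁ sin(πx/3.738) e^{-λ₁t}.
Decay rate: λ₁ = π²/3.738² ≈ 0.706.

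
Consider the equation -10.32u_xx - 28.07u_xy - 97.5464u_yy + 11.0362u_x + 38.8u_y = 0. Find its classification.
Elliptic. (A = -10.32, B = -28.07, C = -97.5464 gives B² - 4AC = -3238.790492.)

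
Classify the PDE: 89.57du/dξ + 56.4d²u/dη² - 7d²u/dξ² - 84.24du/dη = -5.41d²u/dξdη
Rewriting in standard form: -7d²u/dξ² + 5.41d²u/dξdη + 56.4d²u/dη² + 89.57du/dξ - 84.24du/dη = 0. A = -7, B = 5.41, C = 56.4. Discriminant B² - 4AC = 1608.4681. Since 1608.4681 > 0, hyperbolic.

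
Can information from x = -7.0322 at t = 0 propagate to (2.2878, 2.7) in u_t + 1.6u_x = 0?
No. Only data at x = -2.0322 affects (2.2878, 2.7). Advection has one-way propagation along characteristics.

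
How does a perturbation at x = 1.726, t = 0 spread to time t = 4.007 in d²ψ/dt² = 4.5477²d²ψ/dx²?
Domain of influence: [-16.4966339, 19.9486339]. Data at x = 1.726 spreads outward at speed 4.5477.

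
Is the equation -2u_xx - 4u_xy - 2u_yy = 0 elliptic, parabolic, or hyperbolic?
Computing B² - 4AC with A = -2, B = -4, C = -2: discriminant = 0 (zero). Answer: parabolic.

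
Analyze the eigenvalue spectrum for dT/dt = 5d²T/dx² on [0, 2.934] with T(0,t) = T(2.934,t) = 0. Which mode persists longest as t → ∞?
Eigenvalues: λₙ = 5n²π²/2.934².
First three modes:
  n=1: λ₁ = 5π²/2.934² ≈ 5.733
  n=2: λ₂ = 20π²/2.934² ≈ 22.93 (4× faster decay)
  n=3: λ₃ = 45π²/2.934² ≈ 51.593 (9× faster decay)
As t → ∞, higher modes decay exponentially faster. The n=1 mode dominates: T ~ c₁ sin(πx/2.934) e^{-λ₁t}.
Decay rate: λ₁ = 5π²/2.934² ≈ 5.733.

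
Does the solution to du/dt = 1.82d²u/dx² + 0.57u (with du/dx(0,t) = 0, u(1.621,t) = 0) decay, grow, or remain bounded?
u → 0. Diffusion dominates reaction (r=0.57 < κπ²/(4L²)≈1.71); solution decays.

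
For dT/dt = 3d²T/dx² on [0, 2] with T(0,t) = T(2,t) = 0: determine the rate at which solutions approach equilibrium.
Eigenvalues: λₙ = 3n²π²/2².
First three modes:
  n=1: λ₁ = 3π²/2² ≈ 7.402
  n=2: λ₂ = 12π²/2² ≈ 29.609 (4× faster decay)
  n=3: λ₃ = 27π²/2² ≈ 66.62 (9× faster decay)
As t → ∞, higher modes decay exponentially faster. The n=1 mode dominates: T ~ c₁ sin(πx/2) e^{-λ₁t}.
Decay rate: λ₁ = 3π²/2² ≈ 7.402.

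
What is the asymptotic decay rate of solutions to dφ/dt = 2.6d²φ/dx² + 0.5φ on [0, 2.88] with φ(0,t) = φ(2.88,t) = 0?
Eigenvalues: λₙ = 2.6n²π²/2.88² - 0.5.
First three modes:
  n=1: λ₁ = 2.6π²/2.88² - 0.5 ≈ 2.594
  n=2: λ₂ = 10.4π²/2.88² - 0.5 ≈ 11.875
  n=3: λ₃ = 23.4π²/2.88² - 0.5 ≈ 27.344
Since 2.6π²/2.88² ≈ 3.094 > 0.5, all λₙ > 0.
The n=1 mode decays slowest → dominates as t → ∞.
Asymptotic: φ ~ c₁ sin(πx/2.88) e^{-λ₁t} with decay rate λ₁ ≈ 2.594.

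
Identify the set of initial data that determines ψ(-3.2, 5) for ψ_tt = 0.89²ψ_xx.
Domain of dependence: [-7.65, 1.25]. Signals travel at speed 0.89, so data within |x - -3.2| ≤ 0.89·5 = 4.45 can reach the point.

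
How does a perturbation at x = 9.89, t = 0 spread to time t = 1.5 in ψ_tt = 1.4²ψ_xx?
Domain of influence: [7.79, 11.99]. Data at x = 9.89 spreads outward at speed 1.4.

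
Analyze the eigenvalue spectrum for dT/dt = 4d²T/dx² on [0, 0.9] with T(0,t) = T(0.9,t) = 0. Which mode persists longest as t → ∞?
Eigenvalues: λₙ = 4n²π²/0.9².
First three modes:
  n=1: λ₁ = 4π²/0.9² ≈ 48.739
  n=2: λ₂ = 16π²/0.9² ≈ 194.955 (4× faster decay)
  n=3: λ₃ = 36π²/0.9² ≈ 438.649 (9× faster decay)
As t → ∞, higher modes decay exponentially faster. The n=1 mode dominates: T ~ c₁ sin(πx/0.9) e^{-λ₁t}.
Decay rate: λ₁ = 4π²/0.9² ≈ 48.739.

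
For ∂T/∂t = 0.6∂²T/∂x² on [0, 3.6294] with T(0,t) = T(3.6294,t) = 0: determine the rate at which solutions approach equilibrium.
Eigenvalues: λₙ = 0.6n²π²/3.6294².
First three modes:
  n=1: λ₁ = 0.6π²/3.6294² ≈ 0.45
  n=2: λ₂ = 2.4π²/3.6294² ≈ 1.798 (4× faster decay)
  n=3: λ₃ = 5.4π²/3.6294² ≈ 4.046 (9× faster decay)
As t → ∞, higher modes decay exponentially faster. The n=1 mode dominates: T ~ c₁ sin(πx/3.6294) e^{-λ₁t}.
Decay rate: λ₁ = 0.6π²/3.6294² ≈ 0.45.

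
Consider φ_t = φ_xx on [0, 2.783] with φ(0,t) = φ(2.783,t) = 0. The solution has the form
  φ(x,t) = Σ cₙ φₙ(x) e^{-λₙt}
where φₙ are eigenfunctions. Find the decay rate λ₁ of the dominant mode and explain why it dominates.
Eigenvalues: λₙ = n²π²/2.783².
First three modes:
  n=1: λ₁ = π²/2.783² ≈ 1.274
  n=2: λ₂ = 4π²/2.783² ≈ 5.097 (4× faster decay)
  n=3: λ₃ = 9π²/2.783² ≈ 11.469 (9× faster decay)
As t → ∞, higher modes decay exponentially faster. The n=1 mode dominates: φ ~ c₁ sin(πx/2.783) e^{-λ₁t}.
Decay rate: λ₁ = π²/2.783² ≈ 1.274.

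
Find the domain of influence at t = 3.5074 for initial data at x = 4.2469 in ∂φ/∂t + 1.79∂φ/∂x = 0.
At x = 10.525146. The characteristic carries data from (4.2469, 0) to (10.525146, 3.5074).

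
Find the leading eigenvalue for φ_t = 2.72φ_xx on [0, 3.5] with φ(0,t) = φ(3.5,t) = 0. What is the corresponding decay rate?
Eigenvalues: λₙ = 2.72n²π²/3.5².
First three modes:
  n=1: λ₁ = 2.72π²/3.5² ≈ 2.191
  n=2: λ₂ = 10.88π²/3.5² ≈ 8.766 (4× faster decay)
  n=3: λ₃ = 24.48π²/3.5² ≈ 19.723 (9× faster decay)
As t → ∞, higher modes decay exponentially faster. The n=1 mode dominates: φ ~ c₁ sin(πx/3.5) e^{-λ₁t}.
Decay rate: λ₁ = 2.72π²/3.5² ≈ 2.191.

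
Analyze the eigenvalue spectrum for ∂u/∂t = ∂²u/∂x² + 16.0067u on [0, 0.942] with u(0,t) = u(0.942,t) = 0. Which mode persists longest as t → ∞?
Eigenvalues: λₙ = n²π²/0.942² - 16.0067.
First three modes:
  n=1: λ₁ = π²/0.942² - 16.0067 ≈ -4.884
  n=2: λ₂ = 4π²/0.942² - 16.0067 ≈ 28.483
  n=3: λ₃ = 9π²/0.942² - 16.0067 ≈ 84.095
Since π²/0.942² ≈ 11.122 < 16.0067, λ₁ < 0.
The n=1 mode grows fastest (−λₙ is largest for n=1) → dominates.
Asymptotic: u ~ c₁ sin(πx/0.942) e^{4.884t} (exponential growth at rate −λ₁ ≈ 4.884).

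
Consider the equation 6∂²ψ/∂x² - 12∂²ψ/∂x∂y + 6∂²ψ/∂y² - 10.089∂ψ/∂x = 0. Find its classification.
Parabolic. (A = 6, B = -12, C = 6 gives B² - 4AC = 0.)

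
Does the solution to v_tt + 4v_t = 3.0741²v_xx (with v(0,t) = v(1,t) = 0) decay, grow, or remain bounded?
v → 0. Damping (γ=4) dissipates energy; oscillations decay exponentially.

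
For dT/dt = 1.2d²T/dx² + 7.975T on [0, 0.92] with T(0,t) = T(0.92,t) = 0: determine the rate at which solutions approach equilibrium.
Eigenvalues: λₙ = 1.2n²π²/0.92² - 7.975.
First three modes:
  n=1: λ₁ = 1.2π²/0.92² - 7.975 ≈ 6.018
  n=2: λ₂ = 4.8π²/0.92² - 7.975 ≈ 47.996
  n=3: λ₃ = 10.8π²/0.92² - 7.975 ≈ 117.96
Since 1.2π²/0.92² ≈ 13.993 > 7.975, all λₙ > 0.
The n=1 mode decays slowest → dominates as t → ∞.
Asymptotic: T ~ c₁ sin(πx/0.92) e^{-λ₁t} with decay rate λ₁ ≈ 6.018.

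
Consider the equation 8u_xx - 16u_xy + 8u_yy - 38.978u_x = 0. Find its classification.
Parabolic. (A = 8, B = -16, C = 8 gives B² - 4AC = 0.)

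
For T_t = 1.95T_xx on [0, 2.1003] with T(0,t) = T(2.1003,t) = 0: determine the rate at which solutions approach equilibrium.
Eigenvalues: λₙ = 1.95n²π²/2.1003².
First three modes:
  n=1: λ₁ = 1.95π²/2.1003² ≈ 4.363
  n=2: λ₂ = 7.8π²/2.1003² ≈ 17.451 (4× faster decay)
  n=3: λ₃ = 17.55π²/2.1003² ≈ 39.266 (9× faster decay)
As t → ∞, higher modes decay exponentially faster. The n=1 mode dominates: T ~ c₁ sin(πx/2.1003) e^{-λ₁t}.
Decay rate: λ₁ = 1.95π²/2.1003² ≈ 4.363.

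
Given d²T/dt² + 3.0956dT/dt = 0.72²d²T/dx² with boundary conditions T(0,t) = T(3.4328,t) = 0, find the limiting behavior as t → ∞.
T → 0. Damping (γ=3.0956) dissipates energy; oscillations decay exponentially.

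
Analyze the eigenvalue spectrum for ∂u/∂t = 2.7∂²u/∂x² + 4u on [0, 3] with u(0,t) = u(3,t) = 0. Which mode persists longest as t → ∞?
Eigenvalues: λₙ = 2.7n²π²/3² - 4.
First three modes:
  n=1: λ₁ = 2.7π²/3² - 4 ≈ -1.039
  n=2: λ₂ = 10.8π²/3² - 4 ≈ 7.844
  n=3: λ₃ = 24.3π²/3² - 4 ≈ 22.648
Since 2.7π²/3² ≈ 2.961 < 4, λ₁ < 0.
The n=1 mode grows fastest (−λₙ is largest for n=1) → dominates.
Asymptotic: u ~ c₁ sin(πx/3) e^{1.039t} (exponential growth at rate −λ₁ ≈ 1.039).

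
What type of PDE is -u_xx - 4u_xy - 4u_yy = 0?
With A = -1, B = -4, C = -4, the discriminant is 0. This is a parabolic PDE.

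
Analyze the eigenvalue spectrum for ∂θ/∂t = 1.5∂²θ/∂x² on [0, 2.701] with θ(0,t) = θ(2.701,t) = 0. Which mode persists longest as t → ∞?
Eigenvalues: λₙ = 1.5n²π²/2.701².
First three modes:
  n=1: λ₁ = 1.5π²/2.701² ≈ 2.029
  n=2: λ₂ = 6π²/2.701² ≈ 8.117 (4× faster decay)
  n=3: λ₃ = 13.5π²/2.701² ≈ 18.264 (9× faster decay)
As t → ∞, higher modes decay exponentially faster. The n=1 mode dominates: θ ~ c₁ sin(πx/2.701) e^{-λ₁t}.
Decay rate: λ₁ = 1.5π²/2.701² ≈ 2.029.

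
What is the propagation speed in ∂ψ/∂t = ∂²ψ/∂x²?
Infinite. The heat equation is parabolic, not hyperbolic, so disturbances propagate instantly.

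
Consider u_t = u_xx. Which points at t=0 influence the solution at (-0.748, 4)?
The entire real line. The heat equation has infinite propagation speed: any initial disturbance instantly affects all points (though exponentially small far away).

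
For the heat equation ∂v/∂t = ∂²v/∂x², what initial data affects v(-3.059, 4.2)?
The entire real line. The heat equation has infinite propagation speed: any initial disturbance instantly affects all points (though exponentially small far away).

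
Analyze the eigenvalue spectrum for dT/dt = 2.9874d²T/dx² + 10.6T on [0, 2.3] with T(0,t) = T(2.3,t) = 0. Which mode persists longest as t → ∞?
Eigenvalues: λₙ = 2.9874n²π²/2.3² - 10.6.
First three modes:
  n=1: λ₁ = 2.9874π²/2.3² - 10.6 ≈ -5.026
  n=2: λ₂ = 11.9496π²/2.3² - 10.6 ≈ 11.694
  n=3: λ₃ = 26.8866π²/2.3² - 10.6 ≈ 39.563
Since 2.9874π²/2.3² ≈ 5.574 < 10.6, λ₁ < 0.
The n=1 mode grows fastest (−λₙ is largest for n=1) → dominates.
Asymptotic: T ~ c₁ sin(πx/2.3) e^{5.026t} (exponential growth at rate −λ₁ ≈ 5.026).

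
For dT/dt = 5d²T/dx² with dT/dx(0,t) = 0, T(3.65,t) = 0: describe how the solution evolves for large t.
T → 0. Heat escapes through the Dirichlet boundary.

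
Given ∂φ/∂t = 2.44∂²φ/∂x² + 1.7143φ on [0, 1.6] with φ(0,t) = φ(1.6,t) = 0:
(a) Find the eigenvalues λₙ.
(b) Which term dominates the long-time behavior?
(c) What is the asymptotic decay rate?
Eigenvalues: λₙ = 2.44n²π²/1.6² - 1.7143.
First three modes:
  n=1: λ₁ = 2.44π²/1.6² - 1.7143 ≈ 7.693
  n=2: λ₂ = 9.76π²/1.6² - 1.7143 ≈ 35.914
  n=3: λ₃ = 21.96π²/1.6² - 1.7143 ≈ 82.948
Since 2.44π²/1.6² ≈ 9.407 > 1.7143, all λₙ > 0.
The n=1 mode decays slowest → dominates as t → ∞.
Asymptotic: φ ~ c₁ sin(πx/1.6) e^{-λ₁t} with decay rate λ₁ ≈ 7.693.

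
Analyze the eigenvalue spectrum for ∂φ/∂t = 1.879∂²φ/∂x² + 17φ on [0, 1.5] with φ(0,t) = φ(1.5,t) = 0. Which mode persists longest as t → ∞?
Eigenvalues: λₙ = 1.879n²π²/1.5² - 17.
First three modes:
  n=1: λ₁ = 1.879π²/1.5² - 17 ≈ -8.758
  n=2: λ₂ = 7.516π²/1.5² - 17 ≈ 15.969
  n=3: λ₃ = 16.911π²/1.5² - 17 ≈ 57.18
Since 1.879π²/1.5² ≈ 8.242 < 17, λ₁ < 0.
The n=1 mode grows fastest (−λₙ is largest for n=1) → dominates.
Asymptotic: φ ~ c₁ sin(πx/1.5) e^{8.758t} (exponential growth at rate −λ₁ ≈ 8.758).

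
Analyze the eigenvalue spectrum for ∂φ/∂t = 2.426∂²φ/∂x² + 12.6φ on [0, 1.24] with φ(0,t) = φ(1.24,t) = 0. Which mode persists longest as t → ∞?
Eigenvalues: λₙ = 2.426n²π²/1.24² - 12.6.
First three modes:
  n=1: λ₁ = 2.426π²/1.24² - 12.6 ≈ 2.972
  n=2: λ₂ = 9.704π²/1.24² - 12.6 ≈ 49.688
  n=3: λ₃ = 21.834π²/1.24² - 12.6 ≈ 127.549
Since 2.426π²/1.24² ≈ 15.572 > 12.6, all λₙ > 0.
The n=1 mode decays slowest → dominates as t → ∞.
Asymptotic: φ ~ c₁ sin(πx/1.24) e^{-λ₁t} with decay rate λ₁ ≈ 2.972.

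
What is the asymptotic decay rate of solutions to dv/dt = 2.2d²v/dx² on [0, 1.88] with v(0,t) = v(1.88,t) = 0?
Eigenvalues: λₙ = 2.2n²π²/1.88².
First three modes:
  n=1: λ₁ = 2.2π²/1.88² ≈ 6.143
  n=2: λ₂ = 8.8π²/1.88² ≈ 24.573 (4× faster decay)
  n=3: λ₃ = 19.8π²/1.88² ≈ 55.29 (9× faster decay)
As t → ∞, higher modes decay exponentially faster. The n=1 mode dominates: v ~ c₁ sin(πx/1.88) e^{-λ₁t}.
Decay rate: λ₁ = 2.2π²/1.88² ≈ 6.143.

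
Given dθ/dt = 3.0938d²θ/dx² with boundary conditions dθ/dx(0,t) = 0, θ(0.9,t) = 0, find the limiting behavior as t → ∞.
θ → 0. Heat escapes through the Dirichlet boundary.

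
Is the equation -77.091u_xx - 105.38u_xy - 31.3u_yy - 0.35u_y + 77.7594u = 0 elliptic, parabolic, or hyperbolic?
Computing B² - 4AC with A = -77.091, B = -105.38, C = -31.3: discriminant = 1453.1512 (positive). Answer: hyperbolic.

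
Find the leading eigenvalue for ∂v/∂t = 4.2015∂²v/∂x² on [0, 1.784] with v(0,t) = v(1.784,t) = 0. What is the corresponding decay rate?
Eigenvalues: λₙ = 4.2015n²π²/1.784².
First three modes:
  n=1: λ₁ = 4.2015π²/1.784² ≈ 13.029
  n=2: λ₂ = 16.806π²/1.784² ≈ 52.116 (4× faster decay)
  n=3: λ₃ = 37.8135π²/1.784² ≈ 117.262 (9× faster decay)
As t → ∞, higher modes decay exponentially faster. The n=1 mode dominates: v ~ c₁ sin(πx/1.784) e^{-λ₁t}.
Decay rate: λ₁ = 4.2015π²/1.784² ≈ 13.029.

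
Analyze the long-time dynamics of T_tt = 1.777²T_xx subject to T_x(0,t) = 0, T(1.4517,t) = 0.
Long-time behavior: T oscillates (no decay). Energy is conserved; the solution oscillates indefinitely as standing waves.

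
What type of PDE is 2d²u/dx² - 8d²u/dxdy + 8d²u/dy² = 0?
With A = 2, B = -8, C = 8, the discriminant is 0. This is a parabolic PDE.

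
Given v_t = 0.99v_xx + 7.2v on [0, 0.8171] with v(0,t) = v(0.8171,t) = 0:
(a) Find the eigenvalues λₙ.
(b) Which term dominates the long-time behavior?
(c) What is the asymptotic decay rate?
Eigenvalues: λₙ = 0.99n²π²/0.8171² - 7.2.
First three modes:
  n=1: λ₁ = 0.99π²/0.8171² - 7.2 ≈ 7.435
  n=2: λ₂ = 3.96π²/0.8171² - 7.2 ≈ 51.339
  n=3: λ₃ = 8.91π²/0.8171² - 7.2 ≈ 124.513
Since 0.99π²/0.8171² ≈ 14.635 > 7.2, all λₙ > 0.
The n=1 mode decays slowest → dominates as t → ∞.
Asymptotic: v ~ c₁ sin(πx/0.8171) e^{-λ₁t} with decay rate λ₁ ≈ 7.435.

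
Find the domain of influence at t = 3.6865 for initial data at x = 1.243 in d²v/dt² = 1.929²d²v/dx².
Domain of influence: [-5.8682585, 8.3542585]. Data at x = 1.243 spreads outward at speed 1.929.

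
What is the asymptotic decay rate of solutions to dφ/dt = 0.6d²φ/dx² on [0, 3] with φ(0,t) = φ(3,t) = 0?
Eigenvalues: λₙ = 0.6n²π²/3².
First three modes:
  n=1: λ₁ = 0.6π²/3² ≈ 0.658
  n=2: λ₂ = 2.4π²/3² ≈ 2.632 (4× faster decay)
  n=3: λ₃ = 5.4π²/3² ≈ 5.922 (9× faster decay)
As t → ∞, higher modes decay exponentially faster. The n=1 mode dominates: φ ~ c₁ sin(πx/3) e^{-λ₁t}.
Decay rate: λ₁ = 0.6π²/3² ≈ 0.658.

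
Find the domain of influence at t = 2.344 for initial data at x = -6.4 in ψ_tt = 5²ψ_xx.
Domain of influence: [-18.12, 5.32]. Data at x = -6.4 spreads outward at speed 5.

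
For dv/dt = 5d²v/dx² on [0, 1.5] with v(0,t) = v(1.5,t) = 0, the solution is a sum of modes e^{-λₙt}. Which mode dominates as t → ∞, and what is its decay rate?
Eigenvalues: λₙ = 5n²π²/1.5².
First three modes:
  n=1: λ₁ = 5π²/1.5² ≈ 21.932
  n=2: λ₂ = 20π²/1.5² ≈ 87.73 (4× faster decay)
  n=3: λ₃ = 45π²/1.5² ≈ 197.392 (9× faster decay)
As t → ∞, higher modes decay exponentially faster. The n=1 mode dominates: v ~ c₁ sin(πx/1.5) e^{-λ₁t}.
Decay rate: λ₁ = 5π²/1.5² ≈ 21.932.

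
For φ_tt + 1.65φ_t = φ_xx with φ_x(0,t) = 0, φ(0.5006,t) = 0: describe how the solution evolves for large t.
φ → 0. Damping (γ=1.65) dissipates energy; oscillations decay exponentially.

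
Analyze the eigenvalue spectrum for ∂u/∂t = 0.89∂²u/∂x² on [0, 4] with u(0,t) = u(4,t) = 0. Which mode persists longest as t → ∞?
Eigenvalues: λₙ = 0.89n²π²/4².
First three modes:
  n=1: λ₁ = 0.89π²/4² ≈ 0.549
  n=2: λ₂ = 3.56π²/4² ≈ 2.196 (4× faster decay)
  n=3: λ₃ = 8.01π²/4² ≈ 4.941 (9× faster decay)
As t → ∞, higher modes decay exponentially faster. The n=1 mode dominates: u ~ c₁ sin(πx/4) e^{-λ₁t}.
Decay rate: λ₁ = 0.89π²/4² ≈ 0.549.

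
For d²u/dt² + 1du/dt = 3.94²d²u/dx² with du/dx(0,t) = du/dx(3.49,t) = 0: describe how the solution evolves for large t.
u → constant (steady state). Damping (γ=1) dissipates the nonconstant modes; with Neumann BCs the spatial average obeys M''+γM'=0 and tends to a finite limit.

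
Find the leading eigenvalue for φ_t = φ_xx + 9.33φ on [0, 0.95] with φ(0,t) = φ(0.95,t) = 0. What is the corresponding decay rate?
Eigenvalues: λₙ = n²π²/0.95² - 9.33.
First three modes:
  n=1: λ₁ = π²/0.95² - 9.33 ≈ 1.606
  n=2: λ₂ = 4π²/0.95² - 9.33 ≈ 34.413
  n=3: λ₃ = 9π²/0.95² - 9.33 ≈ 89.093
Since π²/0.95² ≈ 10.936 > 9.33, all λₙ > 0.
The n=1 mode decays slowest → dominates as t → ∞.
Asymptotic: φ ~ c₁ sin(πx/0.95) e^{-λ₁t} with decay rate λ₁ ≈ 1.606.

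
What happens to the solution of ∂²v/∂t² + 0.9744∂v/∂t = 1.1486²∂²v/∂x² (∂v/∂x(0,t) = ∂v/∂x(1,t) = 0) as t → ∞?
v → constant (steady state). Damping (γ=0.9744) dissipates the nonconstant modes; with Neumann BCs the spatial average obeys M''+γM'=0 and tends to a finite limit.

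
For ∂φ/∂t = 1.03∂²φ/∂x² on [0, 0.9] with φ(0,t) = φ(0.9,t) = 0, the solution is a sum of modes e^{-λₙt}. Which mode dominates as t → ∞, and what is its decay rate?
Eigenvalues: λₙ = 1.03n²π²/0.9².
First three modes:
  n=1: λ₁ = 1.03π²/0.9² ≈ 12.55
  n=2: λ₂ = 4.12π²/0.9² ≈ 50.201 (4× faster decay)
  n=3: λ₃ = 9.27π²/0.9² ≈ 112.952 (9× faster decay)
As t → ∞, higher modes decay exponentially faster. The n=1 mode dominates: φ ~ c₁ sin(πx/0.9) e^{-λ₁t}.
Decay rate: λ₁ = 1.03π²/0.9² ≈ 12.55.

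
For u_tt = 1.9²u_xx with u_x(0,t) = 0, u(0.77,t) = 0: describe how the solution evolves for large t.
u oscillates (no decay). Energy is conserved; the solution oscillates indefinitely as standing waves.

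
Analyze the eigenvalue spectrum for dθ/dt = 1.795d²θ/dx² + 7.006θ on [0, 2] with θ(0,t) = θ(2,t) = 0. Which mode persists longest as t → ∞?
Eigenvalues: λₙ = 1.795n²π²/2² - 7.006.
First three modes:
  n=1: λ₁ = 1.795π²/2² - 7.006 ≈ -2.577
  n=2: λ₂ = 7.18π²/2² - 7.006 ≈ 10.71
  n=3: λ₃ = 16.155π²/2² - 7.006 ≈ 32.855
Since 1.795π²/2² ≈ 4.429 < 7.006, λ₁ < 0.
The n=1 mode grows fastest (−λₙ is largest for n=1) → dominates.
Asymptotic: θ ~ c₁ sin(πx/2) e^{2.577t} (exponential growth at rate −λ₁ ≈ 2.577).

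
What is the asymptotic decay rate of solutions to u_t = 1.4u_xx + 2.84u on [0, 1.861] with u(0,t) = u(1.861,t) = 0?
Eigenvalues: λₙ = 1.4n²π²/1.861² - 2.84.
First three modes:
  n=1: λ₁ = 1.4π²/1.861² - 2.84 ≈ 1.15
  n=2: λ₂ = 5.6π²/1.861² - 2.84 ≈ 13.119
  n=3: λ₃ = 12.6π²/1.861² - 2.84 ≈ 33.067
Since 1.4π²/1.861² ≈ 3.99 > 2.84, all λₙ > 0.
The n=1 mode decays slowest → dominates as t → ∞.
Asymptotic: u ~ c₁ sin(πx/1.861) e^{-λ₁t} with decay rate λ₁ ≈ 1.15.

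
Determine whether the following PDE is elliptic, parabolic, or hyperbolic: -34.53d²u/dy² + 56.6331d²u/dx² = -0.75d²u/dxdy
Rewriting in standard form: 56.6331d²u/dx² + 0.75d²u/dxdy - 34.53d²u/dy² = 0. Coefficients: A = 56.6331, B = 0.75, C = -34.53. B² - 4AC = 7822.726272, which is positive, so the equation is hyperbolic.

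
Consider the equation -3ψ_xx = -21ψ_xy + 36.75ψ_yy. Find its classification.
Rewriting in standard form: -3ψ_xx + 21ψ_xy - 36.75ψ_yy = 0. Parabolic. (A = -3, B = 21, C = -36.75 gives B² - 4AC = 0.)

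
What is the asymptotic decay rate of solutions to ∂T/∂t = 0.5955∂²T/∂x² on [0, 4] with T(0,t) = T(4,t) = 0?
Eigenvalues: λₙ = 0.5955n²π²/4².
First three modes:
  n=1: λ₁ = 0.5955π²/4² ≈ 0.367
  n=2: λ₂ = 2.382π²/4² ≈ 1.469 (4× faster decay)
  n=3: λ₃ = 5.3595π²/4² ≈ 3.306 (9× faster decay)
As t → ∞, higher modes decay exponentially faster. The n=1 mode dominates: T ~ c₁ sin(πx/4) e^{-λ₁t}.
Decay rate: λ₁ = 0.5955π²/4² ≈ 0.367.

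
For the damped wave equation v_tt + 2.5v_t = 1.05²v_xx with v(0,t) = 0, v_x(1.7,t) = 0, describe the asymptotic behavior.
v → 0. Damping (γ=2.5) dissipates energy; oscillations decay exponentially.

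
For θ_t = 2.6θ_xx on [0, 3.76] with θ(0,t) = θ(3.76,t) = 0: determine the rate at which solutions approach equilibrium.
Eigenvalues: λₙ = 2.6n²π²/3.76².
First three modes:
  n=1: λ₁ = 2.6π²/3.76² ≈ 1.815
  n=2: λ₂ = 10.4π²/3.76² ≈ 7.26 (4× faster decay)
  n=3: λ₃ = 23.4π²/3.76² ≈ 16.336 (9× faster decay)
As t → ∞, higher modes decay exponentially faster. The n=1 mode dominates: θ ~ c₁ sin(πx/3.76) e^{-λ₁t}.
Decay rate: λ₁ = 2.6π²/3.76² ≈ 1.815.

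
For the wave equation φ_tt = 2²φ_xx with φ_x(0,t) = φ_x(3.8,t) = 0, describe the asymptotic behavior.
φ oscillates about a mean that drifts linearly in t (generically unbounded; no decay). There is no damping, so the nonconstant modes persist as standing waves (energy conserved, no decay). But with Neumann conditions at both ends the constant mode has eigenvalue 0: the spatial mean M(t) of φ satisfies M'' = 0, so M(t) = M(0) + M'(0)·t. Unless the initial velocity has zero mean (∫φ_t(x,0)dx = 0), the solution grows linearly in t (unbounded, though not exponentially); if it does have zero mean, the solution stays bounded and simply oscillates.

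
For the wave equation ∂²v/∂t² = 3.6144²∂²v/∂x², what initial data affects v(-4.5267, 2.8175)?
Domain of dependence: [-14.710272, 5.656872]. Signals travel at speed 3.6144, so data within |x - -4.5267| ≤ 3.6144·2.8175 = 10.183572 can reach the point.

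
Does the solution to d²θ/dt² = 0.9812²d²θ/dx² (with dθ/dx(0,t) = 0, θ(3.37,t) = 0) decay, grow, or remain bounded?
θ oscillates (no decay). Energy is conserved; the solution oscillates indefinitely as standing waves.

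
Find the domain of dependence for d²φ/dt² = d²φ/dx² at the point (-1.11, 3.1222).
Domain of dependence: [-4.2322, 2.0122]. Signals travel at speed 1, so data within |x - -1.11| ≤ 1·3.1222 = 3.1222 can reach the point.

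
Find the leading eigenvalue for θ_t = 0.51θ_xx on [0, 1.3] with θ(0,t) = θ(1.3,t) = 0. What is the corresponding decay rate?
Eigenvalues: λₙ = 0.51n²π²/1.3².
First three modes:
  n=1: λ₁ = 0.51π²/1.3² ≈ 2.978
  n=2: λ₂ = 2.04π²/1.3² ≈ 11.914 (4× faster decay)
  n=3: λ₃ = 4.59π²/1.3² ≈ 26.806 (9× faster decay)
As t → ∞, higher modes decay exponentially faster. The n=1 mode dominates: θ ~ c₁ sin(πx/1.3) e^{-λ₁t}.
Decay rate: λ₁ = 0.51π²/1.3² ≈ 2.978.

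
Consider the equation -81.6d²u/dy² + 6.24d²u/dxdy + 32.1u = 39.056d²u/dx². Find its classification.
Rewriting in standard form: -39.056d²u/dx² + 6.24d²u/dxdy - 81.6d²u/dy² + 32.1u = 0. Elliptic. (A = -39.056, B = 6.24, C = -81.6 gives B² - 4AC = -12708.9408.)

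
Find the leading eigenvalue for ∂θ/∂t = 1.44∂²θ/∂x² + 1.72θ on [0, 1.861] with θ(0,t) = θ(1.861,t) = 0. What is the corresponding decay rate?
Eigenvalues: λₙ = 1.44n²π²/1.861² - 1.72.
First three modes:
  n=1: λ₁ = 1.44π²/1.861² - 1.72 ≈ 2.384
  n=2: λ₂ = 5.76π²/1.861² - 1.72 ≈ 14.695
  n=3: λ₃ = 12.96π²/1.861² - 1.72 ≈ 35.213
Since 1.44π²/1.861² ≈ 4.104 > 1.72, all λₙ > 0.
The n=1 mode decays slowest → dominates as t → ∞.
Asymptotic: θ ~ c₁ sin(πx/1.861) e^{-λ₁t} with decay rate λ₁ ≈ 2.384.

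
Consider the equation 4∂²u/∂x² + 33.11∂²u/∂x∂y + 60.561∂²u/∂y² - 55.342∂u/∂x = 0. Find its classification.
Hyperbolic. (A = 4, B = 33.11, C = 60.561 gives B² - 4AC = 127.2961.)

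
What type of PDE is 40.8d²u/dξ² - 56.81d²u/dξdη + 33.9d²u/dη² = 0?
With A = 40.8, B = -56.81, C = 33.9, the discriminant is -2305.1039. This is an elliptic PDE.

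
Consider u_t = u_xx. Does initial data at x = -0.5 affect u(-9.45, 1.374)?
Yes, for any finite x. The heat equation has infinite propagation speed, so all initial data affects all points at any t > 0.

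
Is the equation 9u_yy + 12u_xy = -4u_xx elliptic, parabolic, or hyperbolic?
Rewriting in standard form: 4u_xx + 12u_xy + 9u_yy = 0. Computing B² - 4AC with A = 4, B = 12, C = 9: discriminant = 0 (zero). Answer: parabolic.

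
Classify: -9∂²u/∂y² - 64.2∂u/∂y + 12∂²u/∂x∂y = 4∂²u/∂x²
Rewriting in standard form: -4∂²u/∂x² + 12∂²u/∂x∂y - 9∂²u/∂y² - 64.2∂u/∂y = 0. Parabolic (discriminant = 0).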